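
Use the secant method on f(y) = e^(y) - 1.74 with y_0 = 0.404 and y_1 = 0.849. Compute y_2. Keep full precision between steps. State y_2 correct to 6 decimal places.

Secant update: y_(k+1) = y_k − f(y_k)·(y_k − y_(k-1))/(f(y_k) − f(y_(k-1))).
f(y_0) = -0.242196, f(y_1) = 0.597308
y_2 = 0.849000 - (0.597308)·(0.849000 - 0.404000)/(0.597308 - (-0.242196)) = 0.532382; f(y_2) = -0.037016

0.532382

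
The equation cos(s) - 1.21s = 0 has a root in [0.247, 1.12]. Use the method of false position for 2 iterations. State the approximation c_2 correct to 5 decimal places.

0.65198

f(0.247000) = 0.670780, f(1.120000) = -0.919518
step 1: c = 0.615227, f(c) = 0.072217 > 0 → new bracket [0.615227, 1.120000]
step 2: c = 0.651984, f(c) = 0.005980 > 0 → new bracket [0.651984, 1.120000]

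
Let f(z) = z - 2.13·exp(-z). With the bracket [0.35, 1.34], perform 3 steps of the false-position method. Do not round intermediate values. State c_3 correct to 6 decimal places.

0.882827

f(0.350000) = -1.150986, f(1.340000) = 0.782269
step 1: c = 0.939408, f(c) = 0.106878 > 0 → new bracket [0.350000, 0.939408]
step 2: c = 0.889327, f(c) = 0.014042 > 0 → new bracket [0.350000, 0.889327]
step 3: c = 0.882827, f(c) = 0.001833 > 0 → new bracket [0.350000, 0.882827]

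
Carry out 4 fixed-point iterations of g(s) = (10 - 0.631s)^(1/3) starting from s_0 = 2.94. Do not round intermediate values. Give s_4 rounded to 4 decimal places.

s_1 = g(2.940000) = 2.012000
s_2 = g(2.012000) = 2.059105
s_3 = g(2.059105) = 2.056766
s_4 = g(2.056766) = 2.056882

2.0569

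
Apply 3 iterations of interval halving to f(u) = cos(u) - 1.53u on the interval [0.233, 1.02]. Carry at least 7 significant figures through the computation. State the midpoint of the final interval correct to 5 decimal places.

f(0.233000) = 0.616488, f(1.020000) = -1.037234 (opposite signs)
step 1: m = 0.626500, f(m) = -0.148460 < 0 → root in [0.233000, 0.626500]
step 2: m = 0.429750, f(m) = 0.251552 > 0 → root in [0.429750, 0.626500]
step 3: m = 0.528125, f(m) = 0.055722 > 0 → root in [0.528125, 0.626500]
Midpoint of [0.528125, 0.626500] = 0.577313

0.57731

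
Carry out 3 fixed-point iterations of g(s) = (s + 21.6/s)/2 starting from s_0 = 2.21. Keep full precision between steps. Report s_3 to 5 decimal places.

s_1 = g(2.210000) = 5.991878
s_2 = g(5.991878) = 4.798379
s_3 = g(4.798379) = 4.649950

4.64995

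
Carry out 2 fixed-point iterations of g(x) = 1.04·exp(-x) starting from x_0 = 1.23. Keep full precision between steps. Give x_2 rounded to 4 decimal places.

0.7674

x_1 = g(1.230000) = 0.303984
x_2 = g(0.303984) = 0.767387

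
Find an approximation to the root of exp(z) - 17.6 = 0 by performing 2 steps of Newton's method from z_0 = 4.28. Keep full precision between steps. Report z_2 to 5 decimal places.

f'(z) = exp(z)
z_0 = 4.280000: f = 54.640440, f' = 72.240440 → z_1 = 4.280000 - (54.640440)/(72.240440) = 3.523631
z_1 = 3.523631: f = 16.307318, f' = 33.907318 → z_2 = 3.523631 - (16.307318)/(33.907318) = 3.042693

3.04269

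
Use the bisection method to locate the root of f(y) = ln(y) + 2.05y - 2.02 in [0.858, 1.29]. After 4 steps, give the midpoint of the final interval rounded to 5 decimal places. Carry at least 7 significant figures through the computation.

f(0.858000) = -0.414251, f(1.290000) = 0.879142 (opposite signs)
step 1: m = 1.074000, f(m) = 0.253090 > 0 → root in [0.858000, 1.074000]
step 2: m = 0.966000, f(m) = -0.074291 < 0 → root in [0.966000, 1.074000]
step 3: m = 1.020000, f(m) = 0.090803 > 0 → root in [0.966000, 1.020000]
step 4: m = 0.993000, f(m) = 0.008625 > 0 → root in [0.966000, 0.993000]
Midpoint of [0.966000, 0.993000] = 0.979500

0.97950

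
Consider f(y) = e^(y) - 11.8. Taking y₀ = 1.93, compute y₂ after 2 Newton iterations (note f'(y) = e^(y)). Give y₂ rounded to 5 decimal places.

2.48250

y_0 = 1.930000: f = -4.910490, f' = 6.889510 → y_1 = 1.930000 - (-4.910490)/(6.889510) = 2.642749
y_1 = 2.642749: f = 2.251775, f' = 14.051775 → y_2 = 2.642749 - (2.251775)/(14.051775) = 2.482500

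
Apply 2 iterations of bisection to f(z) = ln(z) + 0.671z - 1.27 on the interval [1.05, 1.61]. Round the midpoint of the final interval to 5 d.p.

f(1.050000) = -0.516660, f(1.610000) = 0.286544 (opposite signs)
step 1: m = 1.330000, f(m) = -0.092391 < 0 → root in [1.330000, 1.610000]
step 2: m = 1.470000, f(m) = 0.101632 > 0 → root in [1.330000, 1.470000]
Midpoint of [1.330000, 1.470000] = 1.400000

1.40000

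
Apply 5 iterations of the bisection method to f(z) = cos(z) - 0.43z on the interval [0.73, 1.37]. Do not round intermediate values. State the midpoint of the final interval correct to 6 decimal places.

f(0.730000) = 0.431274, f(1.370000) = -0.389650 (opposite signs)
step 1: m = 1.050000, f(m) = 0.046071 > 0 → root in [1.050000, 1.370000]
step 2: m = 1.210000, f(m) = -0.167281 < 0 → root in [1.050000, 1.210000]
step 3: m = 1.130000, f(m) = -0.059240 < 0 → root in [1.050000, 1.130000]
step 4: m = 1.090000, f(m) = -0.006215 < 0 → root in [1.050000, 1.090000]
step 5: m = 1.070000, f(m) = 0.020024 > 0 → root in [1.070000, 1.090000]
Midpoint of [1.070000, 1.090000] = 1.080000

1.080000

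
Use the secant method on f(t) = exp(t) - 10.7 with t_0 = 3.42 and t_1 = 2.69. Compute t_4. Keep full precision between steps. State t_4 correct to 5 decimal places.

2.37154

f(t_0) = 19.869415, f(t_1) = 4.031676
t_2 = 2.690000 - (4.031676)·(2.690000 - 3.420000)/(4.031676 - (19.869415)) = 2.504170; f(t_2) = 1.533404
t_3 = 2.504170 - (1.533404)·(2.504170 - 2.690000)/(1.533404 - (4.031676)) = 2.390111; f(t_3) = 0.214701
t_4 = 2.390111 - (0.214701)·(2.390111 - 2.504170)/(0.214701 - (1.533404)) = 2.371540; f(t_4) = 0.013882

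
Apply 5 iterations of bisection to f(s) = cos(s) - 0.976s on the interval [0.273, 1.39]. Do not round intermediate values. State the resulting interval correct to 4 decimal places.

f(0.273000) = 0.696518, f(1.390000) = -1.176827 (opposite signs)
step 1: m = 0.831500, f(m) = -0.137776 < 0 → root in [0.273000, 0.831500]
step 2: m = 0.552250, f(m) = 0.312350 > 0 → root in [0.552250, 0.831500]
step 3: m = 0.691875, f(m) = 0.094781 > 0 → root in [0.691875, 0.831500]
step 4: m = 0.761687, f(m) = -0.019735 < 0 → root in [0.691875, 0.761687]
step 5: m = 0.726781, f(m) = 0.037979 > 0 → root in [0.726781, 0.761687]

[0.7268, 0.7617]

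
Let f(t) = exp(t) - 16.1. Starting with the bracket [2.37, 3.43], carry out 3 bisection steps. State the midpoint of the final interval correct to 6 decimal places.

f(2.370000) = -5.402608, f(3.430000) = 14.776643 (opposite signs)
step 1: m = 2.900000, f(m) = 2.074145 > 0 → root in [2.370000, 2.900000]
step 2: m = 2.635000, f(m) = -2.156688 < 0 → root in [2.635000, 2.900000]
step 3: m = 2.767500, f(m) = -0.181213 < 0 → root in [2.767500, 2.900000]
Midpoint of [2.767500, 2.900000] = 2.833750

2.833750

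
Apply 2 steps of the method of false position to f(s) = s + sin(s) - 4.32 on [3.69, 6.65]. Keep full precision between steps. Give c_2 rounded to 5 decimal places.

5.02167

False-position update: c = (a·f(b) − b·f(a))/(f(b) − f(a)); replace the endpoint whose sign matches f(c).
f(3.690000) = -1.151329, f(6.650000) = 2.688644
step 1: c = 4.577489, f(c) = -0.733426 < 0 → new bracket [4.577489, 6.650000]
step 2: c = 5.021674, f(c) = -0.250877 < 0 → new bracket [5.021674, 6.650000]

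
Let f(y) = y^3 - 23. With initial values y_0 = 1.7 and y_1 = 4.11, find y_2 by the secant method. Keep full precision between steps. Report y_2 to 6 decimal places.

Secant update: y_(k+1) = y_k − f(y_k)·(y_k − y_(k-1))/(f(y_k) − f(y_(k-1))).
f(y_0) = -18.087000, f(y_1) = 46.426531
y_2 = 4.110000 - (46.426531)·(4.110000 - 1.700000)/(46.426531 - (-18.087000)) = 2.375667; f(y_2) = -9.592224

2.375667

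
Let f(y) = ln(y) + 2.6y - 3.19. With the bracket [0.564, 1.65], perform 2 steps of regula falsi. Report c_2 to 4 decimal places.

f(0.564000) = -2.296301, f(1.650000) = 1.600775
step 1: c = 1.203911, f(c) = 0.125745 > 0 → new bracket [0.564000, 1.203911]
step 2: c = 1.170689, f(c) = 0.011384 > 0 → new bracket [0.564000, 1.170689]

1.1707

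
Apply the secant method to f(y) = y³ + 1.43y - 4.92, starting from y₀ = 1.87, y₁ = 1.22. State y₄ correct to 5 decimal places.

1.42332

f(y_0) = 4.293303, f(y_1) = -1.359552
y_2 = 1.220000 - (-1.359552)·(1.220000 - 1.870000)/(-1.359552 - (4.293303)) = 1.376330; f(y_2) = -0.344690
y_3 = 1.376330 - (-0.344690)·(1.376330 - 1.220000)/(-0.344690 - (-1.359552)) = 1.429426; f(y_3) = 0.044765
y_4 = 1.429426 - (0.044765)·(1.429426 - 1.376330)/(0.044765 - (-0.344690)) = 1.423323; f(y_4) = -0.001213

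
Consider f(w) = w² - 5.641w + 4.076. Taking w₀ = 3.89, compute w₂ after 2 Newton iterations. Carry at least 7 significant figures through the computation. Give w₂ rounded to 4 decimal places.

4.8206

Newton update: w ← w − f(w)/f'(w).
f'(w) = 2w - 5.641
w_0 = 3.890000: f = -2.735390, f' = 2.139000 → w_1 = 3.890000 - (-2.735390)/(2.139000) = 5.168817
w_1 = 5.168817: f = 1.635373, f' = 4.696634 → w_2 = 5.168817 - (1.635373)/(4.696634) = 4.820616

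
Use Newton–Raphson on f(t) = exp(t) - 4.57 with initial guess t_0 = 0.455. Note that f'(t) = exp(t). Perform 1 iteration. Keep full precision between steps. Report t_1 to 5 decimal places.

t_0 = 0.455000: f = -2.993827, f' = 1.576173 → t_1 = 0.455000 - (-2.993827)/(1.576173) = 2.354427

2.35443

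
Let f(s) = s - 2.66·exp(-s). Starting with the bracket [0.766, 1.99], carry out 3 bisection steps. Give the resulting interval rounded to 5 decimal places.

[0.91900, 1.07200]

f(0.766000) = -0.470551, f(1.990000) = 1.626390 (opposite signs)
step 1: m = 1.378000, f(m) = 0.707461 > 0 → root in [0.766000, 1.378000]
step 2: m = 1.072000, f(m) = 0.161420 > 0 → root in [0.766000, 1.072000]
step 3: m = 0.919000, f(m) = -0.142121 < 0 → root in [0.919000, 1.072000]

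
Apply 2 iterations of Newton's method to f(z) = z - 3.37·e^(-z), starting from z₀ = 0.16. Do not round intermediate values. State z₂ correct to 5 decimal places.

f'(z) = 1 + 3.37·e^(-z)
z_0 = 0.160000: f = -2.711725, f' = 3.871725 → z_1 = 0.160000 - (-2.711725)/(3.871725) = 0.860392
z_1 = 0.860392: f = -0.565106, f' = 2.425497 → z_2 = 0.860392 - (-0.565106)/(2.425497) = 1.093377

1.09338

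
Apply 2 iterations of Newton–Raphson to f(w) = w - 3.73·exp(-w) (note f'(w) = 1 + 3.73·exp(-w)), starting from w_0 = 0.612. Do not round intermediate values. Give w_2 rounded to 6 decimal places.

1.162302

Newton update: w ← w − f(w)/f'(w).
w_0 = 0.612000: f = -1.410649, f' = 3.022649 → w_1 = 0.612000 - (-1.410649)/(3.022649) = 1.078693
w_1 = 1.078693: f = -0.189655, f' = 2.268348 → w_2 = 1.078693 - (-0.189655)/(2.268348) = 1.162302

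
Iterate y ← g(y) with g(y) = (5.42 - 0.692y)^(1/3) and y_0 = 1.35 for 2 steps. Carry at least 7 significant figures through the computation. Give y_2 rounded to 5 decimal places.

y_1 = g(1.350000) = 1.649225
y_2 = g(1.649225) = 1.623448

1.62345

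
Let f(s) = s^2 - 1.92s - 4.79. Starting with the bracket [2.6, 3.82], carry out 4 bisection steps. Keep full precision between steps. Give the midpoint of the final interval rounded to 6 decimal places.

3.324375

f(2.600000) = -3.022000, f(3.820000) = 2.468000 (opposite signs)
step 1: m = 3.210000, f(m) = -0.649100 < 0 → root in [3.210000, 3.820000]
step 2: m = 3.515000, f(m) = 0.816425 > 0 → root in [3.210000, 3.515000]
step 3: m = 3.362500, f(m) = 0.060406 > 0 → root in [3.210000, 3.362500]
step 4: m = 3.286250, f(m) = -0.300161 < 0 → root in [3.286250, 3.362500]
Midpoint of [3.286250, 3.362500] = 3.324375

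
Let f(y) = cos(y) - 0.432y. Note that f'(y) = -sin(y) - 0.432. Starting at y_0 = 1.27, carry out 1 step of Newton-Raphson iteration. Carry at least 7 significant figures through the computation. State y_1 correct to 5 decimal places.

y_0 = 1.270000: f = -0.252359, f' = -1.387101 → y_1 = 1.270000 - (-0.252359)/(-1.387101) = 1.088067

1.08807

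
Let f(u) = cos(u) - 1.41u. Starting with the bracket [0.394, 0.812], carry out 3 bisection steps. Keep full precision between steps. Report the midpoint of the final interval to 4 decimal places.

f(0.394000) = 0.367841, f(0.812000) = -0.456872 (opposite signs)
step 1: m = 0.603000, f(m) = -0.026592 < 0 → root in [0.394000, 0.603000]
step 2: m = 0.498500, f(m) = 0.175416 > 0 → root in [0.498500, 0.603000]
step 3: m = 0.550750, f(m) = 0.075575 > 0 → root in [0.550750, 0.603000]
Midpoint of [0.550750, 0.603000] = 0.576875

0.5769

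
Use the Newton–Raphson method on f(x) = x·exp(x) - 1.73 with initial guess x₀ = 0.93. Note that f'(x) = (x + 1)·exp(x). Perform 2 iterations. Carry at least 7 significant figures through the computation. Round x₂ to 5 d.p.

0.78745

Newton update: x ← x − f(x)/f'(x).
x_0 = 0.930000: f = 0.627094, f' = 4.891603 → x_1 = 0.930000 - (0.627094)/(4.891603) = 0.801802
x_1 = 0.801802: f = 0.057662, f' = 4.017217 → x_2 = 0.801802 - (0.057662)/(4.017217) = 0.787448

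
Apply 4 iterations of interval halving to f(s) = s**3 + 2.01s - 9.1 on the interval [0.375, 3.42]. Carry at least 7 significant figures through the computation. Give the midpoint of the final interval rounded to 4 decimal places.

f(0.375000) = -8.293516, f(3.420000) = 37.775888 (opposite signs)
step 1: m = 1.897500, f(m) = 1.545936 > 0 → root in [0.375000, 1.897500]
step 2: m = 1.136250, f(m) = -5.349166 < 0 → root in [1.136250, 1.897500]
step 3: m = 1.516875, f(m) = -2.560889 < 0 → root in [1.516875, 1.897500]
step 4: m = 1.707187, f(m) = -0.692974 < 0 → root in [1.707187, 1.897500]
Midpoint of [1.707187, 1.897500] = 1.802344

1.8023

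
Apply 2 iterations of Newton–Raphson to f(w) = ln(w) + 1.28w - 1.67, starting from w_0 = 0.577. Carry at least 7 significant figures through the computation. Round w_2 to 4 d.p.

f'(w) = 1/w + 1.28
w_0 = 0.577000: f = -1.481353, f' = 3.013102 → w_1 = 0.577000 - (-1.481353)/(3.013102) = 1.068637
w_1 = 1.068637: f = -0.235760, f' = 2.215771 → w_2 = 1.068637 - (-0.235760)/(2.215771) = 1.175038

1.1750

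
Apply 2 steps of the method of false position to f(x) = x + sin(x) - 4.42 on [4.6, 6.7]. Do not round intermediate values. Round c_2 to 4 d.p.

5.2316

f(4.600000) = -0.813691, f(6.700000) = 2.684850
step 1: c = 5.088418, f(c) = -0.261712 < 0 → new bracket [5.088418, 6.700000]
step 2: c = 5.231558, f(c) = -0.056674 < 0 → new bracket [5.231558, 6.700000]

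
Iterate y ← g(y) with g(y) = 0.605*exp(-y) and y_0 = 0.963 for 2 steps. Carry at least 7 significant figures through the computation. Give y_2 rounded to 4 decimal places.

y_1 = g(0.963000) = 0.230956
y_2 = g(0.230956) = 0.480233

0.4802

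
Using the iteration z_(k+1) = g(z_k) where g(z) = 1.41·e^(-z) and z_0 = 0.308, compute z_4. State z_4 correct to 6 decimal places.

0.599654

z_1 = g(0.308000) = 1.036231
z_2 = g(1.036231) = 0.500253
z_3 = g(0.500253) = 0.854992
z_4 = g(0.854992) = 0.599654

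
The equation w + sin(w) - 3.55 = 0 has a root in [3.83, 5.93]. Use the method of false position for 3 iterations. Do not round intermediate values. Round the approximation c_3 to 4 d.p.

4.4422

False-position update: c = (a·f(b) − b·f(a))/(f(b) − f(a)); replace the endpoint whose sign matches f(c).
f(3.830000) = -0.355308, f(5.930000) = 2.034112
step 1: c = 4.142271, f(c) = -0.249566 < 0 → new bracket [4.142271, 5.930000]
step 2: c = 4.337639, f(c) = -0.142960 < 0 → new bracket [4.337639, 5.930000]
step 3: c = 4.442203, f(c) = -0.071518 < 0 → new bracket [4.442203, 5.930000]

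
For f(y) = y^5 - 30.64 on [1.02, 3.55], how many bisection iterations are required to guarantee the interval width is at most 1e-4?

15

Initial width b − a = 3.55 − 1.02 = 2.530000.
After n steps the width is (b−a)/2^n; need (b−a)/2^n ≤ 1e-4.
So n ≥ log₂(2.530000/1e-4) = log₂(25300.0000) ≈ 14.6268.
Hence n = 15.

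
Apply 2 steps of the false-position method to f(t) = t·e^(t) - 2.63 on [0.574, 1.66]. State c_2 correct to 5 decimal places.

f(0.574000) = -1.610947, f(1.660000) = 6.100456
step 1: c = 0.800870, f(c) = -0.846079 < 0 → new bracket [0.800870, 1.660000]
step 2: c = 0.905511, f(c) = -0.390494 < 0 → new bracket [0.905511, 1.660000]

0.90551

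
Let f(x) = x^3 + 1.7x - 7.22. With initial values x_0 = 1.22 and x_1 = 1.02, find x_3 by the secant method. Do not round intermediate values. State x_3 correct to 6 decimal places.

1.576673

f(x_0) = -3.330152, f(x_1) = -4.424792
x_2 = 1.020000 - (-4.424792)·(1.020000 - 1.220000)/(-4.424792 - (-3.330152)) = 1.828447; f(x_2) = 2.001257
x_3 = 1.828447 - (2.001257)·(1.828447 - 1.020000)/(2.001257 - (-4.424792)) = 1.576673; f(x_3) = -0.620206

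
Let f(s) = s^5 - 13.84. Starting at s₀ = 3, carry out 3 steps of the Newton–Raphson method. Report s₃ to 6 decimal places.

1.785175

f'(s) = 5s⁴
s_0 = 3.000000: f = 229.160000, f' = 405.000000 → s_1 = 3.000000 - (229.160000)/(405.000000) = 2.434173
s_1 = 2.434173: f = 71.618853, f' = 175.539822 → s_2 = 2.434173 - (71.618853)/(175.539822) = 2.026181
s_2 = 2.026181: f = 20.310020, f' = 84.271897 → s_3 = 2.026181 - (20.310020)/(84.271897) = 1.785175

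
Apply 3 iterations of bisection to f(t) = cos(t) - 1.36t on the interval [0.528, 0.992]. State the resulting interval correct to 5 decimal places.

[0.58600, 0.64400]

f(0.528000) = 0.145736, f(0.992000) = -0.802103 (opposite signs)
step 1: m = 0.760000, f(m) = -0.308764 < 0 → root in [0.528000, 0.760000]
step 2: m = 0.644000, f(m) = -0.076139 < 0 → root in [0.528000, 0.644000]
step 3: m = 0.586000, f(m) = 0.036199 > 0 → root in [0.586000, 0.644000]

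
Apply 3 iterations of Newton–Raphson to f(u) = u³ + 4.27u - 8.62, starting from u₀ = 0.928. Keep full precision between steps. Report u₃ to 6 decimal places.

f'(u) = 3u² + 4.27
u_0 = 0.928000: f = -3.858261, f' = 6.853552 → u_1 = 0.928000 - (-3.858261)/(6.853552) = 1.490958
u_1 = 1.490958: f = 1.060723, f' = 10.938866 → u_2 = 1.490958 - (1.060723)/(10.938866) = 1.393990
u_2 = 1.393990: f = 0.041146, f' = 10.099621 → u_3 = 1.393990 - (0.041146)/(10.099621) = 1.389916

1.389916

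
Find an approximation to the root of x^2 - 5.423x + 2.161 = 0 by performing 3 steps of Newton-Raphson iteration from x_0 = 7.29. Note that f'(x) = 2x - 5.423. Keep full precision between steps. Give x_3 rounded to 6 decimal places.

x_0 = 7.290000: f = 15.771430, f' = 9.157000 → x_1 = 7.290000 - (15.771430)/(9.157000) = 5.567664
x_1 = 5.567664: f = 2.966441, f' = 5.712328 → x_2 = 5.567664 - (2.966441)/(5.712328) = 5.048359
x_2 = 5.048359: f = 0.269678, f' = 4.673718 → x_3 = 5.048359 - (0.269678)/(4.673718) = 4.990658

4.990658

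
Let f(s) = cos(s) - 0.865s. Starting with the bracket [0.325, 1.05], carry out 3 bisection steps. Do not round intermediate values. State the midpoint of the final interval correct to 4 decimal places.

f(0.325000) = 0.666526, f(1.050000) = -0.410679 (opposite signs)
step 1: m = 0.687500, f(m) = 0.178147 > 0 → root in [0.687500, 1.050000]
step 2: m = 0.868750, f(m) = -0.105687 < 0 → root in [0.687500, 0.868750]
step 3: m = 0.778125, f(m) = 0.039153 > 0 → root in [0.778125, 0.868750]
Midpoint of [0.778125, 0.868750] = 0.823438

0.8234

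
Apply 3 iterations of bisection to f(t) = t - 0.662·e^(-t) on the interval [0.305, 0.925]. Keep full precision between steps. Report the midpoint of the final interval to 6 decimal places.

f(0.305000) = -0.182976, f(0.925000) = 0.662496 (opposite signs)
step 1: m = 0.615000, f(m) = 0.257096 > 0 → root in [0.305000, 0.615000]
step 2: m = 0.460000, f(m) = 0.042090 > 0 → root in [0.305000, 0.460000]
step 3: m = 0.382500, f(m) = -0.069086 < 0 → root in [0.382500, 0.460000]
Midpoint of [0.382500, 0.460000] = 0.421250

0.421250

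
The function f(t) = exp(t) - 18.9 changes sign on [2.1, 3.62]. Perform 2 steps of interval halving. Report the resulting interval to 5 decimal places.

[2.86000, 3.24000]

f(2.100000) = -10.733830, f(3.620000) = 18.437568 (opposite signs)
step 1: m = 2.860000, f(m) = -1.438473 < 0 → root in [2.860000, 3.620000]
step 2: m = 3.240000, f(m) = 6.633722 > 0 → root in [2.860000, 3.240000]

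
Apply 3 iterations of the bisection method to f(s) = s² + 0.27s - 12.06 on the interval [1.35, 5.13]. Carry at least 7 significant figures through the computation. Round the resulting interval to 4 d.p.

f(1.350000) = -9.873000, f(5.130000) = 15.642000 (opposite signs)
step 1: m = 3.240000, f(m) = -0.687600 < 0 → root in [3.240000, 5.130000]
step 2: m = 4.185000, f(m) = 6.584175 > 0 → root in [3.240000, 4.185000]
step 3: m = 3.712500, f(m) = 2.725031 > 0 → root in [3.240000, 3.712500]

[3.2400, 3.7125]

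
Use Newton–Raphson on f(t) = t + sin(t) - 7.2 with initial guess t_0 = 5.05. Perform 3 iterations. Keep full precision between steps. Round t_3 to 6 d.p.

Newton update: t ← t − f(t)/f'(t).
f'(t) = 1 + cos(t)
t_0 = 5.050000: f = -3.093549, f' = 1.331234 → t_1 = 5.050000 - (-3.093549)/(1.331234) = 7.373820
t_1 = 7.373820: f = 1.060741, f' = 1.461922 → t_2 = 7.373820 - (1.060741)/(1.461922) = 6.648241
t_2 = 6.648241: f = -0.194758, f' = 1.934104 → t_3 = 6.648241 - (-0.194758)/(1.934104) = 6.748938

6.748938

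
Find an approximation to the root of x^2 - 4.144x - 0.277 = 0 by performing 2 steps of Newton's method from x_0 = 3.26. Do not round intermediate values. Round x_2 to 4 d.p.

f'(x) = 2x - 4.144
x_0 = 3.260000: f = -3.158840, f' = 2.376000 → x_1 = 3.260000 - (-3.158840)/(2.376000) = 4.589478
x_1 = 4.589478: f = 1.767512, f' = 5.034956 → x_2 = 4.589478 - (1.767512)/(5.034956) = 4.238430

4.2384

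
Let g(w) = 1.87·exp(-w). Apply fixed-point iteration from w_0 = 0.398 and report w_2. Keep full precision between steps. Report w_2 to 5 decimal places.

0.53255

w_1 = g(0.398000) = 1.256008
w_2 = g(1.256008) = 0.532555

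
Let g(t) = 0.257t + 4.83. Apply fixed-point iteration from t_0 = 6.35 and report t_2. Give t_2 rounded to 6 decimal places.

6.490721

t_1 = g(6.350000) = 6.461950
t_2 = g(6.461950) = 6.490721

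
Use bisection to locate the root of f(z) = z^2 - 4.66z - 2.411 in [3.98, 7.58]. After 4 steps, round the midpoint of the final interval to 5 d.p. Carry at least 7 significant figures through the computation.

f(3.980000) = -5.117400, f(7.580000) = 19.722600 (opposite signs)
step 1: m = 5.780000, f(m) = 4.062600 > 0 → root in [3.980000, 5.780000]
step 2: m = 4.880000, f(m) = -1.337400 < 0 → root in [4.880000, 5.780000]
step 3: m = 5.330000, f(m) = 1.160100 > 0 → root in [4.880000, 5.330000]
step 4: m = 5.105000, f(m) = -0.139275 < 0 → root in [5.105000, 5.330000]
Midpoint of [5.105000, 5.330000] = 5.217500

5.21750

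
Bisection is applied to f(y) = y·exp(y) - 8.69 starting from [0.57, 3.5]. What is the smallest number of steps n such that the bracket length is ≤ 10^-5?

19

Initial width b − a = 3.5 − 0.57 = 2.930000.
After n steps the width is (b−a)/2^n; need (b−a)/2^n ≤ 10^-5.
So n ≥ log₂(2.930000/10^-5) = log₂(293000.0000) ≈ 18.1605.
Hence n = 19.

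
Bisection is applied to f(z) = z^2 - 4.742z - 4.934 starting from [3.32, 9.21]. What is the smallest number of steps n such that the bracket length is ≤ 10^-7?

Initial width b − a = 9.21 − 3.32 = 5.890000.
After n steps the width is (b−a)/2^n; need (b−a)/2^n ≤ 10^-7.
So n ≥ log₂(5.890000/10^-7) = log₂(58900000.0000) ≈ 25.8118.
Hence n = 26.

26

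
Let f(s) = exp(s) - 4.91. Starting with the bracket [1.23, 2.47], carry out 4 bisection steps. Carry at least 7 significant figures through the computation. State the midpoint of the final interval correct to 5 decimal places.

f(1.230000) = -1.488770, f(2.470000) = 6.912447 (opposite signs)
step 1: m = 1.850000, f(m) = 1.449820 > 0 → root in [1.230000, 1.850000]
step 2: m = 1.540000, f(m) = -0.245410 < 0 → root in [1.540000, 1.850000]
step 3: m = 1.695000, f(m) = 0.536646 > 0 → root in [1.540000, 1.695000]
step 4: m = 1.617500, f(m) = 0.130473 > 0 → root in [1.540000, 1.617500]
Midpoint of [1.540000, 1.617500] = 1.578750

1.57875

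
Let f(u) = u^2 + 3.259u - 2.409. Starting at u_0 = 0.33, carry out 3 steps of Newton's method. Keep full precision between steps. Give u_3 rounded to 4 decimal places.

f'(u) = 2u + 3.259
u_0 = 0.330000: f = -1.224630, f' = 3.919000 → u_1 = 0.330000 - (-1.224630)/(3.919000) = 0.642485
u_1 = 0.642485: f = 0.097647, f' = 4.543971 → u_2 = 0.642485 - (0.097647)/(4.543971) = 0.620996
u_2 = 0.620996: f = 0.000462, f' = 4.500992 → u_3 = 0.620996 - (0.000462)/(4.500992) = 0.620893

0.6209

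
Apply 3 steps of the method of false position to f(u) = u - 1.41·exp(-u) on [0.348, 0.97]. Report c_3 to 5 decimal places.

f(0.348000) = -0.647599, f(0.970000) = 0.435493
step 1: c = 0.719904, f(c) = 0.033518 > 0 → new bracket [0.348000, 0.719904]
step 2: c = 0.701603, f(c) = 0.002539 > 0 → new bracket [0.348000, 0.701603]
step 3: c = 0.700222, f(c) = 0.000192 > 0 → new bracket [0.348000, 0.700222]

0.70022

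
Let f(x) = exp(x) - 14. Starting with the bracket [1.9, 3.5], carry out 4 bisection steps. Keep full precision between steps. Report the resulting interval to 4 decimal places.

[2.6000, 2.7000]

f(1.900000) = -7.314106, f(3.500000) = 19.115452 (opposite signs)
step 1: m = 2.700000, f(m) = 0.879732 > 0 → root in [1.900000, 2.700000]
step 2: m = 2.300000, f(m) = -4.025818 < 0 → root in [2.300000, 2.700000]
step 3: m = 2.500000, f(m) = -1.817506 < 0 → root in [2.500000, 2.700000]
step 4: m = 2.600000, f(m) = -0.536262 < 0 → root in [2.600000, 2.700000]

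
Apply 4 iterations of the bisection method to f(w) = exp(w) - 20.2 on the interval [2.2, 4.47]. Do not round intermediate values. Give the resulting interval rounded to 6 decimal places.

[2.909375, 3.051250]

f(2.200000) = -11.174987, f(4.470000) = 67.156723 (opposite signs)
step 1: m = 3.335000, f(m) = 7.878383 > 0 → root in [2.200000, 3.335000]
step 2: m = 2.767500, f(m) = -4.281213 < 0 → root in [2.767500, 3.335000]
step 3: m = 3.051250, f(m) = 0.941755 > 0 → root in [2.767500, 3.051250]
step 4: m = 2.909375, f(m) = -1.854671 < 0 → root in [2.909375, 3.051250]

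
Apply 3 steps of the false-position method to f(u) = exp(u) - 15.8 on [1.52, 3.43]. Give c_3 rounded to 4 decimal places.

f(1.520000) = -11.227775, f(3.430000) = 15.076643
step 1: c = 2.335264, f(c) = -5.467811 < 0 → new bracket [2.335264, 3.430000]
step 2: c = 2.626623, f(c) = -1.973002 < 0 → new bracket [2.626623, 3.430000]
step 3: c = 2.719591, f(c) = -0.625891 < 0 → new bracket [2.719591, 3.430000]

2.7196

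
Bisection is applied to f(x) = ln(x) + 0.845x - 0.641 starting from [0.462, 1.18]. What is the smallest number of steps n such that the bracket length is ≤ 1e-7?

Initial width b − a = 1.18 − 0.462 = 0.718000.
After n steps the width is (b−a)/2^n; need (b−a)/2^n ≤ 1e-7.
So n ≥ log₂(0.718000/1e-7) = log₂(7180000.0000) ≈ 22.7756.
Hence n = 23.

23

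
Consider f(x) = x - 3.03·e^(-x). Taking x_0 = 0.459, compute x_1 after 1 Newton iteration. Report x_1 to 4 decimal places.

0.9584

f'(x) = 1 + 3.03·e^(-x)
x_0 = 0.459000: f = -1.455703, f' = 2.914703 → x_1 = 0.459000 - (-1.455703)/(2.914703) = 0.958434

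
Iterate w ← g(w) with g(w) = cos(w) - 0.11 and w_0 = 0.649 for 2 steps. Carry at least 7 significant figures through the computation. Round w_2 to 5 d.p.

w_1 = g(0.649000) = 0.686689
w_2 = g(0.686689) = 0.663350

0.66335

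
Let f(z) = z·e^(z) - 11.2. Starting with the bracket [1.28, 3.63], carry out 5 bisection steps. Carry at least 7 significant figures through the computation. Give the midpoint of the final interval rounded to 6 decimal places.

f(1.280000) = -6.596301, f(3.630000) = 125.697524 (opposite signs)
step 1: m = 2.455000, f(m) = 17.391994 > 0 → root in [1.280000, 2.455000]
step 2: m = 1.867500, f(m) = 0.886639 > 0 → root in [1.280000, 1.867500]
step 3: m = 1.573750, f(m) = -3.607117 < 0 → root in [1.573750, 1.867500]
step 4: m = 1.720625, f(m) = -1.585113 < 0 → root in [1.720625, 1.867500]
step 5: m = 1.794063, f(m) = -0.410806 < 0 → root in [1.794063, 1.867500]
Midpoint of [1.794063, 1.867500] = 1.830781

1.830781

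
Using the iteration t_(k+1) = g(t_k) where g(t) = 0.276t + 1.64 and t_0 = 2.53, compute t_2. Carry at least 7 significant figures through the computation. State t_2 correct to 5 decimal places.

t_1 = g(2.530000) = 2.338280
t_2 = g(2.338280) = 2.285365

2.28537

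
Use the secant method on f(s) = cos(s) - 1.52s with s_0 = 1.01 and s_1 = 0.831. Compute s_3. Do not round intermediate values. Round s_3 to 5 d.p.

Secant update: s_(k+1) = s_k − f(s_k)·(s_k − s_(k-1))/(f(s_k) − f(s_(k-1))).
f(s_0) = -1.003339, f(s_1) = -0.588983
s_2 = 0.831000 - (-0.588983)·(0.831000 - 1.010000)/(-0.588983 - (-1.003339)) = 0.576563; f(s_2) = -0.038034
s_3 = 0.576563 - (-0.038034)·(0.576563 - 0.831000)/(-0.038034 - (-0.588983)) = 0.558998; f(s_3) = -0.001890

0.55900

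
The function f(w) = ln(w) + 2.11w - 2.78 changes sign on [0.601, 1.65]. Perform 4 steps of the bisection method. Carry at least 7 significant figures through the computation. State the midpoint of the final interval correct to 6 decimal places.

f(0.601000) = -2.021050, f(1.650000) = 1.202275 (opposite signs)
step 1: m = 1.125500, f(m) = -0.286968 < 0 → root in [1.125500, 1.650000]
step 2: m = 1.387750, f(m) = 0.475836 > 0 → root in [1.125500, 1.387750]
step 3: m = 1.256625, f(m) = 0.099908 > 0 → root in [1.125500, 1.256625]
step 4: m = 1.191063, f(m) = -0.092012 < 0 → root in [1.191063, 1.256625]
Midpoint of [1.191063, 1.256625] = 1.223844

1.223844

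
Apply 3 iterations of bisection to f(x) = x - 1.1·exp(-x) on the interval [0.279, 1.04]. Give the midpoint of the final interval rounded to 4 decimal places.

f(0.279000) = -0.553194, f(1.040000) = 0.651200 (opposite signs)
step 1: m = 0.659500, f(m) = 0.090679 > 0 → root in [0.279000, 0.659500]
step 2: m = 0.469250, f(m) = -0.218768 < 0 → root in [0.469250, 0.659500]
step 3: m = 0.564375, f(m) = -0.061212 < 0 → root in [0.564375, 0.659500]
Midpoint of [0.564375, 0.659500] = 0.611938

0.6119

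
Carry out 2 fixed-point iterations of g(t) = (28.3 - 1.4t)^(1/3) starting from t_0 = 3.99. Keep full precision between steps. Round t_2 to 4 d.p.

t_1 = g(3.990000) = 2.832030
t_2 = g(2.832030) = 2.897864

2.8979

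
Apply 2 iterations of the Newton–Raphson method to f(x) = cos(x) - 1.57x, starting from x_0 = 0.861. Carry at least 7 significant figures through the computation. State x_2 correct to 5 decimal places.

f'(x) = -sin(x) - 1.57
x_0 = 0.861000: f = -0.700091, f' = -2.328495 → x_1 = 0.861000 - (-0.700091)/(-2.328495) = 0.560338
x_1 = 0.560338: f = -0.032654, f' = -2.101472 → x_2 = 0.560338 - (-0.032654)/(-2.101472) = 0.544799

0.54480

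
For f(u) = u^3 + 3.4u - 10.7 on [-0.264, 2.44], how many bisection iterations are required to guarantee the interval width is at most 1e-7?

25

Initial width b − a = 2.44 − -0.264 = 2.704000.
After n steps the width is (b−a)/2^n; need (b−a)/2^n ≤ 1e-7.
So n ≥ log₂(2.704000/1e-7) = log₂(27040000.0000) ≈ 24.6886.
Hence n = 25.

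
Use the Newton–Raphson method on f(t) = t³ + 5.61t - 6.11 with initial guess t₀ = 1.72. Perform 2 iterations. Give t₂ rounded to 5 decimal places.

f'(t) = 3t² + 5.61
t_0 = 1.720000: f = 8.627648, f' = 14.485200 → t_1 = 1.720000 - (8.627648)/(14.485200) = 1.124382
t_1 = 1.124382: f = 1.619265, f' = 9.402704 → t_2 = 1.124382 - (1.619265)/(9.402704) = 0.952169

0.95217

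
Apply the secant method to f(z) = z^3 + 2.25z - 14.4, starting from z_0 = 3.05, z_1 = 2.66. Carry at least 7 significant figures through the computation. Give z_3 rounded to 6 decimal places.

f(z_0) = 20.835125, f(z_1) = 10.406096
z_2 = 2.660000 - (10.406096)·(2.660000 - 3.050000)/(10.406096 - (20.835125)) = 2.270858; f(z_2) = 2.419775
z_3 = 2.270858 - (2.419775)·(2.270858 - 2.660000)/(2.419775 - (10.406096)) = 2.152951; f(z_3) = 0.423500

2.152951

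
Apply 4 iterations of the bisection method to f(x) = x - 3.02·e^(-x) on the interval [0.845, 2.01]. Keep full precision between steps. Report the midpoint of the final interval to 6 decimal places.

f(0.845000) = -0.452263, f(2.010000) = 1.605354 (opposite signs)
step 1: m = 1.427500, f(m) = 0.702978 > 0 → root in [0.845000, 1.427500]
step 2: m = 1.136250, f(m) = 0.166768 > 0 → root in [0.845000, 1.136250]
step 3: m = 0.990625, f(m) = -0.130835 < 0 → root in [0.990625, 1.136250]
step 4: m = 1.063438, f(m) = 0.020731 > 0 → root in [0.990625, 1.063438]
Midpoint of [0.990625, 1.063438] = 1.027031

1.027031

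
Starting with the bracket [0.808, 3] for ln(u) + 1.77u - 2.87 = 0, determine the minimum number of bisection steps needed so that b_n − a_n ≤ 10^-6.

Initial width b − a = 3 − 0.808 = 2.192000.
After n steps the width is (b−a)/2^n; need (b−a)/2^n ≤ 10^-6.
So n ≥ log₂(2.192000/10^-6) = log₂(2192000.0000) ≈ 21.0638.
Hence n = 22.

22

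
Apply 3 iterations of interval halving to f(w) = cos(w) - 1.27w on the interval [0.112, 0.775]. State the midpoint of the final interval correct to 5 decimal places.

0.65069

f(0.112000) = 0.851495, f(0.775000) = -0.269829 (opposite signs)
step 1: m = 0.443500, f(m) = 0.340010 > 0 → root in [0.443500, 0.775000]
step 2: m = 0.609250, f(m) = 0.046330 > 0 → root in [0.609250, 0.775000]
step 3: m = 0.692125, f(m) = -0.109107 < 0 → root in [0.609250, 0.692125]
Midpoint of [0.609250, 0.692125] = 0.650688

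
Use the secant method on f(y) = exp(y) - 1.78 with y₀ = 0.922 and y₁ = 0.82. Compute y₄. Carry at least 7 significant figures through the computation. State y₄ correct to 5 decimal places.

f(y_0) = 0.734314, f(y_1) = 0.490500
y_2 = 0.820000 - (0.490500)·(0.820000 - 0.922000)/(0.490500 - (0.734314)) = 0.614799; f(y_2) = 0.069284
y_3 = 0.614799 - (0.069284)·(0.614799 - 0.820000)/(0.069284 - (0.490500)) = 0.581046; f(y_3) = 0.007907
y_4 = 0.581046 - (0.007907)·(0.581046 - 0.614799)/(0.007907 - (0.069284)) = 0.576697; f(y_4) = 0.000150

0.57670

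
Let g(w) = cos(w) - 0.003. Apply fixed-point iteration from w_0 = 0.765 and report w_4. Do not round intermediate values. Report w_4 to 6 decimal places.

0.742990

w_1 = g(0.765000) = 0.718382
w_2 = g(0.718382) = 0.749871
w_3 = g(0.749871) = 0.728777
w_4 = g(0.728777) = 0.742990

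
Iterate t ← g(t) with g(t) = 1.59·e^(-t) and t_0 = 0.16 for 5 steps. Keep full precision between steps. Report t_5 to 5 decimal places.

0.91404

t_1 = g(0.160000) = 1.354909
t_2 = g(1.354909) = 0.410174
t_3 = g(0.410174) = 1.055021
t_4 = g(1.055021) = 0.553615
t_5 = g(0.553615) = 0.914040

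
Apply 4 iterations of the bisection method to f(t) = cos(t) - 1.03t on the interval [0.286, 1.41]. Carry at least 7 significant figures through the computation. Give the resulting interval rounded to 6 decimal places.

[0.707500, 0.777750]

f(0.286000) = 0.664800, f(1.410000) = -1.292196 (opposite signs)
step 1: m = 0.848000, f(m) = -0.211956 < 0 → root in [0.286000, 0.848000]
step 2: m = 0.567000, f(m) = 0.259506 > 0 → root in [0.567000, 0.848000]
step 3: m = 0.707500, f(m) = 0.031264 > 0 → root in [0.707500, 0.848000]
step 4: m = 0.777750, f(m) = -0.088588 < 0 → root in [0.707500, 0.777750]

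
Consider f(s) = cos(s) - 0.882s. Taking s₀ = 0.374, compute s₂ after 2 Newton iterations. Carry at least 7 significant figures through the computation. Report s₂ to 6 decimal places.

f'(s) = -sin(s) - 0.882
s_0 = 0.374000: f = 0.601005, f' = -1.247342 → s_1 = 0.374000 - (0.601005)/(-1.247342) = 0.855829
s_1 = 0.855829: f = -0.099248, f' = -1.637115 → s_2 = 0.855829 - (-0.099248)/(-1.637115) = 0.795205

0.795205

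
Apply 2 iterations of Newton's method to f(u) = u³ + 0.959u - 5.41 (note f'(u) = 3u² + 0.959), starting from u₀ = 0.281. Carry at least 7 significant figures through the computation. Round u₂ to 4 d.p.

u_0 = 0.281000: f = -5.118333, f' = 1.195883 → u_1 = 0.281000 - (-5.118333)/(1.195883) = 4.560961
u_1 = 4.560961: f = 93.842757, f' = 63.366104 → u_2 = 4.560961 - (93.842757)/(63.366104) = 3.080000

3.0800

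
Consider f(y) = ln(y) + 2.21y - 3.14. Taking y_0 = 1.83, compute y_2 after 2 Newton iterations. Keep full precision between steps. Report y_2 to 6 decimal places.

f'(y) = 1/y + 2.21
y_0 = 1.830000: f = 1.508616, f' = 2.756448 → y_1 = 1.830000 - (1.508616)/(2.756448) = 1.282696
y_1 = 1.282696: f = -0.056279, f' = 2.989608 → y_2 = 1.282696 - (-0.056279)/(2.989608) = 1.301520

1.301520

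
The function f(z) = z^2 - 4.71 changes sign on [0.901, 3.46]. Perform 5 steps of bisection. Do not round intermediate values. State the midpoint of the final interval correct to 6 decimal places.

2.140516

f(0.901000) = -3.898199, f(3.460000) = 7.261600 (opposite signs)
step 1: m = 2.180500, f(m) = 0.044580 > 0 → root in [0.901000, 2.180500]
step 2: m = 1.540750, f(m) = -2.336089 < 0 → root in [1.540750, 2.180500]
step 3: m = 1.860625, f(m) = -1.248075 < 0 → root in [1.860625, 2.180500]
step 4: m = 2.020563, f(m) = -0.627327 < 0 → root in [2.020563, 2.180500]
step 5: m = 2.100531, f(m) = -0.297768 < 0 → root in [2.100531, 2.180500]
Midpoint of [2.100531, 2.180500] = 2.140516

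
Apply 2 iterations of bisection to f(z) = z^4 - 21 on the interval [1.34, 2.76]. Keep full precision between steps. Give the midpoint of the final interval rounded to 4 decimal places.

f(1.340000) = -17.775821, f(2.760000) = 37.027830 (opposite signs)
step 1: m = 2.050000, f(m) = -3.338994 < 0 → root in [2.050000, 2.760000]
step 2: m = 2.405000, f(m) = 12.454945 > 0 → root in [2.050000, 2.405000]
Midpoint of [2.050000, 2.405000] = 2.227500

2.2275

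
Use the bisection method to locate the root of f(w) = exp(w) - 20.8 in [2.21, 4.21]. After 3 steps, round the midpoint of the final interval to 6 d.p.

f(2.210000) = -11.684284, f(4.210000) = 46.556540 (opposite signs)
step 1: m = 3.210000, f(m) = 3.979086 > 0 → root in [2.210000, 3.210000]
step 2: m = 2.710000, f(m) = -5.770724 < 0 → root in [2.710000, 3.210000]
step 3: m = 2.960000, f(m) = -1.502028 < 0 → root in [2.960000, 3.210000]
Midpoint of [2.960000, 3.210000] = 3.085000

3.085000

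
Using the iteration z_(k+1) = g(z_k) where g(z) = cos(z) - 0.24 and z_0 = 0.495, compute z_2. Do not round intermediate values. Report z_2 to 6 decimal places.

z_1 = g(0.495000) = 0.639969
z_2 = g(0.639969) = 0.562114

0.562114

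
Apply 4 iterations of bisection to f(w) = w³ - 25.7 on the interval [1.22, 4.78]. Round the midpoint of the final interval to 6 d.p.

f(1.220000) = -23.884152, f(4.780000) = 83.515352 (opposite signs)
step 1: m = 3.000000, f(m) = 1.300000 > 0 → root in [1.220000, 3.000000]
step 2: m = 2.110000, f(m) = -16.306069 < 0 → root in [2.110000, 3.000000]
step 3: m = 2.555000, f(m) = -9.020896 < 0 → root in [2.555000, 3.000000]
step 4: m = 2.777500, f(m) = -4.272959 < 0 → root in [2.777500, 3.000000]
Midpoint of [2.777500, 3.000000] = 2.888750

2.888750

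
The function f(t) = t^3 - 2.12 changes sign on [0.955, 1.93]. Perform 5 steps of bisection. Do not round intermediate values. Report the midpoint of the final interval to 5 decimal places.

1.27492

f(0.955000) = -1.249016, f(1.930000) = 5.069057 (opposite signs)
step 1: m = 1.442500, f(m) = 0.881563 > 0 → root in [0.955000, 1.442500]
step 2: m = 1.198750, f(m) = -0.397394 < 0 → root in [1.198750, 1.442500]
step 3: m = 1.320625, f(m) = 0.183237 > 0 → root in [1.198750, 1.320625]
step 4: m = 1.259688, f(m) = -0.121112 < 0 → root in [1.259688, 1.320625]
step 5: m = 1.290156, f(m) = 0.027469 > 0 → root in [1.259688, 1.290156]
Midpoint of [1.259688, 1.290156] = 1.274922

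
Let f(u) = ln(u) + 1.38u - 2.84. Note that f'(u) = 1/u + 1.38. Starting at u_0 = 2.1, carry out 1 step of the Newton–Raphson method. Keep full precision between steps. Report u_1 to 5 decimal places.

1.66904

u_0 = 2.100000: f = 0.799937, f' = 1.856190 → u_1 = 2.100000 - (0.799937)/(1.856190) = 1.669044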